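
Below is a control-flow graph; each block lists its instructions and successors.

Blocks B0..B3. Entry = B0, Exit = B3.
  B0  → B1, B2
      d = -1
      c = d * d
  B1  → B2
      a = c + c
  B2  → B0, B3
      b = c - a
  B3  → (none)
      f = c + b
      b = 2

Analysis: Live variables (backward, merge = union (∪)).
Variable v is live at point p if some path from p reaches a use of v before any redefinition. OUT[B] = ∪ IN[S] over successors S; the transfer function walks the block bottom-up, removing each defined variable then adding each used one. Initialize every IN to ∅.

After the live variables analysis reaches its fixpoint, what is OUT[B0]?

Answer: {a, c}

Derivation:
Converged values:
  B0: | IN={a} | OUT={a, c}
  B1: | IN={c} | OUT={a, c}
  B2: | IN={a, c} | OUT={a, b, c}
  B3: | IN={b, c} | OUT={}

Merge at B0: OUT[B0] = IN[B1] ⊔ IN[B2] = {a, c}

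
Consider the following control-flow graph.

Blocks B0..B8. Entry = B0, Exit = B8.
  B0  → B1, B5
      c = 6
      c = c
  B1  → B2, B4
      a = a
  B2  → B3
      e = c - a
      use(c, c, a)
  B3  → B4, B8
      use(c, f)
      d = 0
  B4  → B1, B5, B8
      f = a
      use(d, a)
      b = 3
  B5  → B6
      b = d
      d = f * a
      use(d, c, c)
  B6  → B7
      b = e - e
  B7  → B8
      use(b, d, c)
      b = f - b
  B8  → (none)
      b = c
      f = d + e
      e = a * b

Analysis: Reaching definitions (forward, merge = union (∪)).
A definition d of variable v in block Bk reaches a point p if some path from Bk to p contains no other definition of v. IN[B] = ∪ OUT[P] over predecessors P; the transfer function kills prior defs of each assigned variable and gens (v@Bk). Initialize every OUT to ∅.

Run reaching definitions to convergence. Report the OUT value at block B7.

Answer: {a@B1, b@B7, c@B0, d@B5, e@B2, f@B4}

Trace:
Fixpoint table:
  B0:  IN={}  OUT={c@B0}
  B1:  IN={a@B1, b@B4, c@B0, d@B3, e@B2, f@B4}  OUT={a@B1, b@B4, c@B0, d@B3, e@B2, f@B4}
  B2:  IN={a@B1, b@B4, c@B0, d@B3, e@B2, f@B4}  OUT={a@B1, b@B4, c@B0, d@B3, e@B2, f@B4}
  B3:  IN={a@B1, b@B4, c@B0, d@B3, e@B2, f@B4}  OUT={a@B1, b@B4, c@B0, d@B3, e@B2, f@B4}
  B4:  IN={a@B1, b@B4, c@B0, d@B3, e@B2, f@B4}  OUT={a@B1, b@B4, c@B0, d@B3, e@B2, f@B4}
  B5:  IN={a@B1, b@B4, c@B0, d@B3, e@B2, f@B4}  OUT={a@B1, b@B5, c@B0, d@B5, e@B2, f@B4}
  B6:  IN={a@B1, b@B5, c@B0, d@B5, e@B2, f@B4}  OUT={a@B1, b@B6, c@B0, d@B5, e@B2, f@B4}
  B7:  IN={a@B1, b@B6, c@B0, d@B5, e@B2, f@B4}  OUT={a@B1, b@B7, c@B0, d@B5, e@B2, f@B4}
  B8:  IN={a@B1, b@B4, b@B7, c@B0, d@B3, d@B5, e@B2, f@B4}  OUT={a@B1, b@B8, c@B0, d@B3, d@B5, e@B8, f@B8}

Merge at B7: IN[B7] = OUT[B6] = {a@B1, b@B6, c@B0, d@B5, e@B2, f@B4}
Applying B7's transfer function to that IN value gives OUT[B7] (row B7 above).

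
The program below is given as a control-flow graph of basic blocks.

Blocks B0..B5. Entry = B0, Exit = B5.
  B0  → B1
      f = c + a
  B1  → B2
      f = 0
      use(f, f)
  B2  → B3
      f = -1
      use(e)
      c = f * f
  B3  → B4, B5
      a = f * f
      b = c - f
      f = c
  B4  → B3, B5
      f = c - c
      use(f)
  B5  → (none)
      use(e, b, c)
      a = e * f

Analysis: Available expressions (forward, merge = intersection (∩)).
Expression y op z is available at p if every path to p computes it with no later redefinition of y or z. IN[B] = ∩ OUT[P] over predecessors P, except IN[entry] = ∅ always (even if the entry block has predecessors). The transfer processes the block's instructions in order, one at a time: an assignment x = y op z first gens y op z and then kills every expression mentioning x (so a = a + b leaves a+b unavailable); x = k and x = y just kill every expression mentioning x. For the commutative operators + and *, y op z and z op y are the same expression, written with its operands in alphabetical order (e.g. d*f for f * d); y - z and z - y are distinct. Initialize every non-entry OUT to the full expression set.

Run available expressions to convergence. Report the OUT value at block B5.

Converged values:
  B0:   IN={}   OUT={a+c}
  B1:   IN={a+c}   OUT={a+c}
  B2:   IN={a+c}   OUT={f*f}
  B3:   IN={}   OUT={}
  B4:   IN={}   OUT={c-c}
  B5:   IN={}   OUT={e*f}

Merge at B5: IN[B5] = OUT[B3] ∩ OUT[B4] = {}
Applying B5's transfer function to that IN value gives OUT[B5] (row B5 above).

Answer: {e*f}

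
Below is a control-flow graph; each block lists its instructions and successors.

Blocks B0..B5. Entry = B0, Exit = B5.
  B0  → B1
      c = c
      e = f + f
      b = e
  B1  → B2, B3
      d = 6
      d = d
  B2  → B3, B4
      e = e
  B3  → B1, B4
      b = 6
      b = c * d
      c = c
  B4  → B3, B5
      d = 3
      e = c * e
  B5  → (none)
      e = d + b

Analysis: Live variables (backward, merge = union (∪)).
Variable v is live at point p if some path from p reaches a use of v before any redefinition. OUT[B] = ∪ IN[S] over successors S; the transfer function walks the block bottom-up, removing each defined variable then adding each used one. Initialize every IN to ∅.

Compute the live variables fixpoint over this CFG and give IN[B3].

Converged values:
  B0:  IN={c, f}  OUT={b, c, e}
  B1:  IN={b, c, e}  OUT={b, c, d, e}
  B2:  IN={b, c, d, e}  OUT={b, c, d, e}
  B3:  IN={c, d, e}  OUT={b, c, e}
  B4:  IN={b, c, e}  OUT={b, c, d, e}
  B5:  IN={b, d}  OUT={}

Merge at B3: OUT[B3] = IN[B1] ⊔ IN[B4] = {b, c, e}
Applying B3's transfer function to that OUT value gives IN[B3] (row B3 above).

Answer: {c, d, e}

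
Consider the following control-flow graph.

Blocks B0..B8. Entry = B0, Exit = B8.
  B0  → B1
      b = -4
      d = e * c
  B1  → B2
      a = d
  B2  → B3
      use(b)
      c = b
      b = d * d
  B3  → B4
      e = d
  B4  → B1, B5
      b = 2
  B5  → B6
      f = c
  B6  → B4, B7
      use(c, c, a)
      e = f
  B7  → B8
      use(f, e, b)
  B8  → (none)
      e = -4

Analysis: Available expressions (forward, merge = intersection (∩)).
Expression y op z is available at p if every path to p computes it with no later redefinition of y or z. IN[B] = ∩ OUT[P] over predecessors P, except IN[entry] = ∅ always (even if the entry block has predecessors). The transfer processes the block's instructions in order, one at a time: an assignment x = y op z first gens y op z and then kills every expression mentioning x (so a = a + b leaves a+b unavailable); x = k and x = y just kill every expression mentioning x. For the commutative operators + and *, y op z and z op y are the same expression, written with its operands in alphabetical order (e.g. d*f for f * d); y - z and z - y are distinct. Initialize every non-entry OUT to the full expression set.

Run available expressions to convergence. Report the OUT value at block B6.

Fixpoint table:
  B0:  IN={}  OUT={c*e}
  B1:  IN={}  OUT={}
  B2:  IN={}  OUT={d*d}
  B3:  IN={d*d}  OUT={d*d}
  B4:  IN={d*d}  OUT={d*d}
  B5:  IN={d*d}  OUT={d*d}
  B6:  IN={d*d}  OUT={d*d}
  B7:  IN={d*d}  OUT={d*d}
  B8:  IN={d*d}  OUT={d*d}

Merge at B6: IN[B6] = OUT[B5] = {d*d}
Applying B6's transfer function to that IN value gives OUT[B6] (row B6 above).

Answer: {d*d}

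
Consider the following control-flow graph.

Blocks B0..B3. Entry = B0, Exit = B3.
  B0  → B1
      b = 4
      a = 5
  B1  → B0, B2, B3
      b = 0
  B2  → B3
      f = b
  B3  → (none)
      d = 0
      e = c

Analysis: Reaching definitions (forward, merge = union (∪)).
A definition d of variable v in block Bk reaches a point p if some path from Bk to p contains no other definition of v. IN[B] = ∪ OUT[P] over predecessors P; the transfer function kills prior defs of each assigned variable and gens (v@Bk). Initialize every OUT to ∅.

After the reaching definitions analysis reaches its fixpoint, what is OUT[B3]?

Per-block solution:
  B0:   IN={a@B0, b@B1}   OUT={a@B0, b@B0}
  B1:   IN={a@B0, b@B0}   OUT={a@B0, b@B1}
  B2:   IN={a@B0, b@B1}   OUT={a@B0, b@B1, f@B2}
  B3:   IN={a@B0, b@B1, f@B2}   OUT={a@B0, b@B1, d@B3, e@B3, f@B2}

Merge at B3: IN[B3] = OUT[B1] ⊔ OUT[B2] = {a@B0, b@B1, f@B2}
Applying B3's transfer function to that IN value gives OUT[B3] (row B3 above).

Answer: {a@B0, b@B1, d@B3, e@B3, f@B2}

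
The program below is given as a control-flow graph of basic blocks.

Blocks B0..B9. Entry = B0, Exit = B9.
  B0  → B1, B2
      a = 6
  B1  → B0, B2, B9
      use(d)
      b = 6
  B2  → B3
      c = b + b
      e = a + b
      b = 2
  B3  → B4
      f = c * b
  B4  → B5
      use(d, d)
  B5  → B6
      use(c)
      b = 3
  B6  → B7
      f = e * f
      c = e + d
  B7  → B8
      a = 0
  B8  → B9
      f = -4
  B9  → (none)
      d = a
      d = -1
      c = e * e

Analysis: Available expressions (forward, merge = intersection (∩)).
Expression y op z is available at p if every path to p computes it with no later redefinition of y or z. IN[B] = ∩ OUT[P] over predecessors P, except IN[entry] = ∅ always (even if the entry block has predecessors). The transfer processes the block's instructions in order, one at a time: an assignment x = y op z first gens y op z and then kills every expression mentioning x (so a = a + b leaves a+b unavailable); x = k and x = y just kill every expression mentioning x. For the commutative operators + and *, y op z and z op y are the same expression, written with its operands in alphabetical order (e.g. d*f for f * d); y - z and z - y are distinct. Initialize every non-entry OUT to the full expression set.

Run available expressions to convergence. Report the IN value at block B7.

Per-block solution:
  B0:   IN={}   OUT={}
  B1:   IN={}   OUT={}
  B2:   IN={}   OUT={}
  B3:   IN={}   OUT={b*c}
  B4:   IN={b*c}   OUT={b*c}
  B5:   IN={b*c}   OUT={}
  B6:   IN={}   OUT={d+e}
  B7:   IN={d+e}   OUT={d+e}
  B8:   IN={d+e}   OUT={d+e}
  B9:   IN={}   OUT={e*e}

Merge at B7: IN[B7] = OUT[B6] = {d+e}

Answer: {d+e}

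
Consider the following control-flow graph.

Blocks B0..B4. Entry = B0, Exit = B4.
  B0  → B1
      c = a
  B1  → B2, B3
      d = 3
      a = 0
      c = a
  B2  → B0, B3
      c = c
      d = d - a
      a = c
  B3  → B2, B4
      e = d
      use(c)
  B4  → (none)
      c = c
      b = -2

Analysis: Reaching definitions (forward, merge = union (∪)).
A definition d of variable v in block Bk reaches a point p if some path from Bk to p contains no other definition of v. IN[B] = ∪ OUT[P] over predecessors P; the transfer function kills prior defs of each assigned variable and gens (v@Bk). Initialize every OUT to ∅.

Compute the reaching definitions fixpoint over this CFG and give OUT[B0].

Per-block solution:
  B0:  IN={a@B2, c@B2, d@B2, e@B3}  OUT={a@B2, c@B0, d@B2, e@B3}
  B1:  IN={a@B2, c@B0, d@B2, e@B3}  OUT={a@B1, c@B1, d@B1, e@B3}
  B2:  IN={a@B1, a@B2, c@B1, c@B2, d@B1, d@B2, e@B3}  OUT={a@B2, c@B2, d@B2, e@B3}
  B3:  IN={a@B1, a@B2, c@B1, c@B2, d@B1, d@B2, e@B3}  OUT={a@B1, a@B2, c@B1, c@B2, d@B1, d@B2, e@B3}
  B4:  IN={a@B1, a@B2, c@B1, c@B2, d@B1, d@B2, e@B3}  OUT={a@B1, a@B2, b@B4, c@B4, d@B1, d@B2, e@B3}

Merge at B0 (entry node, so the boundary value {} is joined with the incoming edge(s)): IN[B0] = {} ⊔ OUT[B2] = {a@B2, c@B2, d@B2, e@B3}
Applying B0's transfer function to that IN value gives OUT[B0] (row B0 above).

Answer: {a@B2, c@B0, d@B2, e@B3}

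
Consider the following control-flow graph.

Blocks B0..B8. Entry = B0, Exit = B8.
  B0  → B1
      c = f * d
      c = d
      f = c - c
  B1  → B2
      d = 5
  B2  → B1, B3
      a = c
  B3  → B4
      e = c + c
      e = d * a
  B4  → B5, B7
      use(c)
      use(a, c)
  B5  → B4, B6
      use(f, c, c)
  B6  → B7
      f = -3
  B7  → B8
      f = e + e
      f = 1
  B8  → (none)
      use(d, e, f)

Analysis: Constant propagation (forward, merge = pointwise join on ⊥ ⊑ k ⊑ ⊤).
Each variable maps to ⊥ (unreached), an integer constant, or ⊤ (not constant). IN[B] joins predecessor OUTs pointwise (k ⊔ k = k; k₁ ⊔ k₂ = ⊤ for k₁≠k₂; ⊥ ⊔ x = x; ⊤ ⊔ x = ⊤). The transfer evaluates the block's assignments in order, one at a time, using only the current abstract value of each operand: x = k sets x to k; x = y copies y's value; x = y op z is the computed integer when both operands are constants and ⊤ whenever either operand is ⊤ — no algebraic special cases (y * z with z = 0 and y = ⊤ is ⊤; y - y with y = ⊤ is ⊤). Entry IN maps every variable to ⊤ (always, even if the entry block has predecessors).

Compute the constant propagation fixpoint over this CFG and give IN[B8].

Answer: {a: ⊤, b: ⊤, c: ⊤, d: 5, e: ⊤, f: 1}

Trace:
Converged values:
  B0: | IN=(all ⊤) | OUT=(all ⊤)
  B1: | IN=(all ⊤) | OUT={d:5; rest ⊤}
  B2: | IN={d:5; rest ⊤} | OUT={d:5; rest ⊤}
  B3: | IN={d:5; rest ⊤} | OUT={d:5; rest ⊤}
  B4: | IN={d:5; rest ⊤} | OUT={d:5; rest ⊤}
  B5: | IN={d:5; rest ⊤} | OUT={d:5; rest ⊤}
  B6: | IN={d:5; rest ⊤} | OUT={d:5, f:-3; rest ⊤}
  B7: | IN={d:5; rest ⊤} | OUT={d:5, f:1; rest ⊤}
  B8: | IN={d:5, f:1; rest ⊤} | OUT={d:5, f:1; rest ⊤}

Merge at B8: IN[B8] = OUT[B7] = {a: ⊤, b: ⊤, c: ⊤, d: 5, e: ⊤, f: 1}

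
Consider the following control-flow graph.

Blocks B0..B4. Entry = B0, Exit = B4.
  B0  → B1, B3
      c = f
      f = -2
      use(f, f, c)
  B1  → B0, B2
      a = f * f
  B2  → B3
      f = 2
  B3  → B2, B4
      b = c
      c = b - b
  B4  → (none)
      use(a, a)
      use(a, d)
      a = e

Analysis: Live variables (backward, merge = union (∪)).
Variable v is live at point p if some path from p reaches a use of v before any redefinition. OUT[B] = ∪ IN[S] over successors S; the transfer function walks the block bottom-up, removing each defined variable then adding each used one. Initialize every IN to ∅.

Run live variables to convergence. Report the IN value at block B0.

Answer: {a, d, e, f}

Working:
Per-block solution:
  B0:  IN={a, d, e, f}  OUT={a, c, d, e, f}
  B1:  IN={c, d, e, f}  OUT={a, c, d, e, f}
  B2:  IN={a, c, d, e}  OUT={a, c, d, e}
  B3:  IN={a, c, d, e}  OUT={a, c, d, e}
  B4:  IN={a, d, e}  OUT={}

Merge at B0: OUT[B0] = IN[B1] ⊔ IN[B3] = {a, c, d, e, f}
Applying B0's transfer function to that OUT value gives IN[B0] (row B0 above).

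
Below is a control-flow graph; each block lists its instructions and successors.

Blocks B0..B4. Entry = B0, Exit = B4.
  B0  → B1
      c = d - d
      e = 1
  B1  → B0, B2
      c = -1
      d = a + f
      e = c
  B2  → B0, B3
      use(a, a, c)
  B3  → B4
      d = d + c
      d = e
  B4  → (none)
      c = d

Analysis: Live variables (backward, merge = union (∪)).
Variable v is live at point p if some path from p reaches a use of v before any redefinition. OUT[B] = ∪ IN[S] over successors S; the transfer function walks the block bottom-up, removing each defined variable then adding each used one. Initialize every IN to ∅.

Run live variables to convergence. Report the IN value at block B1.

Answer: {a, f}

Trace:
Converged values:
  B0:   IN={a, d, f}   OUT={a, f}
  B1:   IN={a, f}   OUT={a, c, d, e, f}
  B2:   IN={a, c, d, e, f}   OUT={a, c, d, e, f}
  B3:   IN={c, d, e}   OUT={d}
  B4:   IN={d}   OUT={}

Merge at B1: OUT[B1] = IN[B0] ⊔ IN[B2] = {a, c, d, e, f}
Applying B1's transfer function to that OUT value gives IN[B1] (row B1 above).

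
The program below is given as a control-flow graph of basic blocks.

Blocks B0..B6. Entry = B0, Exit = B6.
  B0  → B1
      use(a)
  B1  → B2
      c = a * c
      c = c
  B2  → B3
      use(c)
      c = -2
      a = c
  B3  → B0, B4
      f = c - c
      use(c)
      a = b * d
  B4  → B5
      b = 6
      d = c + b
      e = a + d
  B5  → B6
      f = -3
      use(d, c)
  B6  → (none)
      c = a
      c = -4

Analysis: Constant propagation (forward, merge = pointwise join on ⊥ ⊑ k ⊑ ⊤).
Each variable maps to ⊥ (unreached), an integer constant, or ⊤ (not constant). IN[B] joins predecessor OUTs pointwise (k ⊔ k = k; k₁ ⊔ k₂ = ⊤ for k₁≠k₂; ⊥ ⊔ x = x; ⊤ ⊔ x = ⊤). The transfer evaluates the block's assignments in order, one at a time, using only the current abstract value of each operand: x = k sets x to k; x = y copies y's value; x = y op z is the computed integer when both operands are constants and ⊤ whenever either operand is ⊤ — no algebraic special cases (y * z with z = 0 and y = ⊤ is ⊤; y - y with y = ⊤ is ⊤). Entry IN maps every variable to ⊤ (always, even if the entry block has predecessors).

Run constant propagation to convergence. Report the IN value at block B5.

Answer: {a: ⊤, b: 6, c: -2, d: 4, e: ⊤, f: 0}

Trace:
Per-block solution:
  B0:  IN=(all ⊤)  OUT=(all ⊤)
  B1:  IN=(all ⊤)  OUT=(all ⊤)
  B2:  IN=(all ⊤)  OUT={a:-2, c:-2; rest ⊤}
  B3:  IN={a:-2, c:-2; rest ⊤}  OUT={c:-2, f:0; rest ⊤}
  B4:  IN={c:-2, f:0; rest ⊤}  OUT={b:6, c:-2, d:4, f:0; rest ⊤}
  B5:  IN={b:6, c:-2, d:4, f:0; rest ⊤}  OUT={b:6, c:-2, d:4, f:-3; rest ⊤}
  B6:  IN={b:6, c:-2, d:4, f:-3; rest ⊤}  OUT={b:6, c:-4, d:4, f:-3; rest ⊤}

Merge at B5: IN[B5] = OUT[B4] = {a: ⊤, b: 6, c: -2, d: 4, e: ⊤, f: 0}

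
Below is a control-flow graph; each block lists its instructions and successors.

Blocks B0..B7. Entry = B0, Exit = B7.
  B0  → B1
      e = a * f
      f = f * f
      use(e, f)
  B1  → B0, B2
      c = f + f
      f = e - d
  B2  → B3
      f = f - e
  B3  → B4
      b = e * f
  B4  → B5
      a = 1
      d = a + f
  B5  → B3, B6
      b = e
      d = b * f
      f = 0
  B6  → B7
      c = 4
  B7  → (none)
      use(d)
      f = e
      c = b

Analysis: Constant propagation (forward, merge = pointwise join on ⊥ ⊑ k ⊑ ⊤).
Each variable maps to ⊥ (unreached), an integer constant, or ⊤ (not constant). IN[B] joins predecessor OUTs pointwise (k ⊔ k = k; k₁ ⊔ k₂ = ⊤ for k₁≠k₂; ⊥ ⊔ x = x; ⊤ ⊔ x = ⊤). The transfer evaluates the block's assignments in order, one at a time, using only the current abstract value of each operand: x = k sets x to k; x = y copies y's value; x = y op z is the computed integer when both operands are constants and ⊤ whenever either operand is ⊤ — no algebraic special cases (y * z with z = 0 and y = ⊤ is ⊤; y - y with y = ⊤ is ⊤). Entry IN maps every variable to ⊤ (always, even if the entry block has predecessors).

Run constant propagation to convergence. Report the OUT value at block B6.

Per-block solution:
  B0:  IN=(all ⊤)  OUT=(all ⊤)
  B1:  IN=(all ⊤)  OUT=(all ⊤)
  B2:  IN=(all ⊤)  OUT=(all ⊤)
  B3:  IN=(all ⊤)  OUT=(all ⊤)
  B4:  IN=(all ⊤)  OUT={a:1; rest ⊤}
  B5:  IN={a:1; rest ⊤}  OUT={a:1, f:0; rest ⊤}
  B6:  IN={a:1, f:0; rest ⊤}  OUT={a:1, c:4, f:0; rest ⊤}
  B7:  IN={a:1, c:4, f:0; rest ⊤}  OUT={a:1; rest ⊤}

Merge at B6: IN[B6] = OUT[B5] = {a: 1, b: ⊤, c: ⊤, d: ⊤, e: ⊤, f: 0}
Applying B6's transfer function to that IN value gives OUT[B6] (row B6 above).

Answer: {a: 1, b: ⊤, c: 4, d: ⊤, e: ⊤, f: 0}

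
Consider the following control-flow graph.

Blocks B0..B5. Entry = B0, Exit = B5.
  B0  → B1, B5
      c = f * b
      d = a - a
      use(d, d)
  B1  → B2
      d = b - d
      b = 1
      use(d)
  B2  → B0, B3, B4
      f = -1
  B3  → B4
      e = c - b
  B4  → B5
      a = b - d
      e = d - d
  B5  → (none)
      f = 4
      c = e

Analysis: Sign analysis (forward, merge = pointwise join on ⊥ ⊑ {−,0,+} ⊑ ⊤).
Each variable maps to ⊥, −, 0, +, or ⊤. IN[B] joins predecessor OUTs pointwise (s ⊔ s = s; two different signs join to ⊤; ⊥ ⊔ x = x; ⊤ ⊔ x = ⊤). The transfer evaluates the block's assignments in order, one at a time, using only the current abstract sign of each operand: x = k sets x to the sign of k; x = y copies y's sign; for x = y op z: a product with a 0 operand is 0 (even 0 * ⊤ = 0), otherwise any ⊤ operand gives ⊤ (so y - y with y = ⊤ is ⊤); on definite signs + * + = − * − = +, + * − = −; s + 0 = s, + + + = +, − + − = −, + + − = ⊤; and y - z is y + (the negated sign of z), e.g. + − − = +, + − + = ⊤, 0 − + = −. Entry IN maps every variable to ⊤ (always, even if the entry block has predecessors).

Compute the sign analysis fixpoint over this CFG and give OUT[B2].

Per-block solution:
  B0:  IN=(all ⊤)  OUT=(all ⊤)
  B1:  IN=(all ⊤)  OUT={b:+; rest ⊤}
  B2:  IN={b:+; rest ⊤}  OUT={b:+, f:-; rest ⊤}
  B3:  IN={b:+, f:-; rest ⊤}  OUT={b:+, f:-; rest ⊤}
  B4:  IN={b:+, f:-; rest ⊤}  OUT={b:+, f:-; rest ⊤}
  B5:  IN=(all ⊤)  OUT={f:+; rest ⊤}

Merge at B2: IN[B2] = OUT[B1] = {a: ⊤, b: +, c: ⊤, d: ⊤, e: ⊤, f: ⊤}
Applying B2's transfer function to that IN value gives OUT[B2] (row B2 above).

Answer: {a: ⊤, b: +, c: ⊤, d: ⊤, e: ⊤, f: -}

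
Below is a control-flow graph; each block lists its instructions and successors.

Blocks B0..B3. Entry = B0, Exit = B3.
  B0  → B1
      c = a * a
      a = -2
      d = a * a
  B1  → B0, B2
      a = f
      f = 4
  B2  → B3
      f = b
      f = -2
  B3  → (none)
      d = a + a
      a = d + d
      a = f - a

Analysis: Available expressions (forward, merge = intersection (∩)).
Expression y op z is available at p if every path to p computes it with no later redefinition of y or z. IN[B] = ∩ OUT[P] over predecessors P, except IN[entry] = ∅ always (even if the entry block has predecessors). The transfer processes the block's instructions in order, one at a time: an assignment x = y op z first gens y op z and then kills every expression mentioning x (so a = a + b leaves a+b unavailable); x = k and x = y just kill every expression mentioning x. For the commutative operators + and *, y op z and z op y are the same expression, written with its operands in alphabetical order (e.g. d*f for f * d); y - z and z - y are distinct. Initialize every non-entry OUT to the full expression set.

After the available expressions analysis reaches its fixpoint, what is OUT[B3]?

Answer: {d+d}

Trace:
Per-block solution:
  B0:  IN={}  OUT={a*a}
  B1:  IN={a*a}  OUT={}
  B2:  IN={}  OUT={}
  B3:  IN={}  OUT={d+d}

Merge at B3: IN[B3] = OUT[B2] = {}
Applying B3's transfer function to that IN value gives OUT[B3] (row B3 above).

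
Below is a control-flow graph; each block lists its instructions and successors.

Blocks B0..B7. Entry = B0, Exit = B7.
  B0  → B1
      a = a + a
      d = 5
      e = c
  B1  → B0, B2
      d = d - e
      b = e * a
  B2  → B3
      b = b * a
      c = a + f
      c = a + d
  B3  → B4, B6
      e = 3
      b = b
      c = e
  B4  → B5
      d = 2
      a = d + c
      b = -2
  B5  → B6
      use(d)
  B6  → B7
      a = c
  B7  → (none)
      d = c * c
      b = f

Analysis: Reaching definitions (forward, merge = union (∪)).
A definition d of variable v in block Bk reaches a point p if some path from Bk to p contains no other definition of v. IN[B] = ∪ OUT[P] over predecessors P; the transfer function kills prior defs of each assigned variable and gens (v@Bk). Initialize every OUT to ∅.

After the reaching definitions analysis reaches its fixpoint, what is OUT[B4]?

Answer: {a@B4, b@B4, c@B3, d@B4, e@B3}

Working:
Per-block solution:
  B0:  IN={a@B0, b@B1, d@B1, e@B0}  OUT={a@B0, b@B1, d@B0, e@B0}
  B1:  IN={a@B0, b@B1, d@B0, e@B0}  OUT={a@B0, b@B1, d@B1, e@B0}
  B2:  IN={a@B0, b@B1, d@B1, e@B0}  OUT={a@B0, b@B2, c@B2, d@B1, e@B0}
  B3:  IN={a@B0, b@B2, c@B2, d@B1, e@B0}  OUT={a@B0, b@B3, c@B3, d@B1, e@B3}
  B4:  IN={a@B0, b@B3, c@B3, d@B1, e@B3}  OUT={a@B4, b@B4, c@B3, d@B4, e@B3}
  B5:  IN={a@B4, b@B4, c@B3, d@B4, e@B3}  OUT={a@B4, b@B4, c@B3, d@B4, e@B3}
  B6:  IN={a@B0, a@B4, b@B3, b@B4, c@B3, d@B1, d@B4, e@B3}  OUT={a@B6, b@B3, b@B4, c@B3, d@B1, d@B4, e@B3}
  B7:  IN={a@B6, b@B3, b@B4, c@B3, d@B1, d@B4, e@B3}  OUT={a@B6, b@B7, c@B3, d@B7, e@B3}

Merge at B4: IN[B4] = OUT[B3] = {a@B0, b@B3, c@B3, d@B1, e@B3}
Applying B4's transfer function to that IN value gives OUT[B4] (row B4 above).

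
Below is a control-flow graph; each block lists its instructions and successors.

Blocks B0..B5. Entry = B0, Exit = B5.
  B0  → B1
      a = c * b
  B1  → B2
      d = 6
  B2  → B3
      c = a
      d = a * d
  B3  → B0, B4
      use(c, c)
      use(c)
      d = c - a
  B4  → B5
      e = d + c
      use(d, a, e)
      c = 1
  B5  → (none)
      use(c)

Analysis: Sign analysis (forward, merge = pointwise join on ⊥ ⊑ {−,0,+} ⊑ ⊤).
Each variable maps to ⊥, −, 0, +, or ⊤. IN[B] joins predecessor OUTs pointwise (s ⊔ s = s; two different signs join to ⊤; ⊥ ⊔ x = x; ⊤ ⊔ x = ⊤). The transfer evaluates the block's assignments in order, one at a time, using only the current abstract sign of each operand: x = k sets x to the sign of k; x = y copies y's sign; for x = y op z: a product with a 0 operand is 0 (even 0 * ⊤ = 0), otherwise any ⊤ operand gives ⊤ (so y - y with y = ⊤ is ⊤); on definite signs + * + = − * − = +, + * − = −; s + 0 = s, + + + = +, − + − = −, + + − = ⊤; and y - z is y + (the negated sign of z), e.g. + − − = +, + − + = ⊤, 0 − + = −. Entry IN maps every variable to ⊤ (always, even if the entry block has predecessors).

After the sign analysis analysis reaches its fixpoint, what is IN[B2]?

Answer: {a: ⊤, b: ⊤, c: ⊤, d: +, e: ⊤, f: ⊤}

Derivation:
Per-block solution:
  B0:   IN=(all ⊤)   OUT=(all ⊤)
  B1:   IN=(all ⊤)   OUT={d:+; rest ⊤}
  B2:   IN={d:+; rest ⊤}   OUT=(all ⊤)
  B3:   IN=(all ⊤)   OUT=(all ⊤)
  B4:   IN=(all ⊤)   OUT={c:+; rest ⊤}
  B5:   IN={c:+; rest ⊤}   OUT={c:+; rest ⊤}

Merge at B2: IN[B2] = OUT[B1] = {a: ⊤, b: ⊤, c: ⊤, d: +, e: ⊤, f: ⊤}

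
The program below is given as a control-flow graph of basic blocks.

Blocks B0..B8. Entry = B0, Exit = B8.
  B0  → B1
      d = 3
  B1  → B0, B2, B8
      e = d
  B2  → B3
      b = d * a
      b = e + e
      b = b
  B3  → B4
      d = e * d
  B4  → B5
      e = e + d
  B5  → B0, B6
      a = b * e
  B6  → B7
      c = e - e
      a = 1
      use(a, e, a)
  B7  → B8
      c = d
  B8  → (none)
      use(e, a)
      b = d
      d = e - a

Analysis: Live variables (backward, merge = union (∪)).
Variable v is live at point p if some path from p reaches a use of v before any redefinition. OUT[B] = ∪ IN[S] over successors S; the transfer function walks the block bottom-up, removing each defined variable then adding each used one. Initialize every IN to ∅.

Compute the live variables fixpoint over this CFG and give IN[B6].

Answer: {d, e}

Derivation:
Fixpoint table:
  B0:   IN={a}   OUT={a, d}
  B1:   IN={a, d}   OUT={a, d, e}
  B2:   IN={a, d, e}   OUT={b, d, e}
  B3:   IN={b, d, e}   OUT={b, d, e}
  B4:   IN={b, d, e}   OUT={b, d, e}
  B5:   IN={b, d, e}   OUT={a, d, e}
  B6:   IN={d, e}   OUT={a, d, e}
  B7:   IN={a, d, e}   OUT={a, d, e}
  B8:   IN={a, d, e}   OUT={}

Merge at B6: OUT[B6] = IN[B7] = {a, d, e}
Applying B6's transfer function to that OUT value gives IN[B6] (row B6 above).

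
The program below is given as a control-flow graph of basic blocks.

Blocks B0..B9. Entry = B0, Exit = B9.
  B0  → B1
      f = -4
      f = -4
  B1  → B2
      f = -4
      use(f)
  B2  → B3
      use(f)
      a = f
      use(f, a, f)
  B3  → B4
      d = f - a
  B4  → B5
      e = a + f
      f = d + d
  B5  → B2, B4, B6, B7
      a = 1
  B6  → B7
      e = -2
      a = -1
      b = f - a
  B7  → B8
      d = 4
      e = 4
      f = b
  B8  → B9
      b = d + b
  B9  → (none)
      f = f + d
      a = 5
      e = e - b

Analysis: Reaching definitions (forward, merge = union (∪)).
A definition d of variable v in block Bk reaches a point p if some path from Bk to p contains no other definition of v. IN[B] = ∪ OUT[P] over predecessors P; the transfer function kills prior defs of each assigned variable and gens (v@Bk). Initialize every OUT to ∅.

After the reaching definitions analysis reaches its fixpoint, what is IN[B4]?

Answer: {a@B2, a@B5, d@B3, e@B4, f@B1, f@B4}

Derivation:
Per-block solution:
  B0:   IN={}   OUT={f@B0}
  B1:   IN={f@B0}   OUT={f@B1}
  B2:   IN={a@B5, d@B3, e@B4, f@B1, f@B4}   OUT={a@B2, d@B3, e@B4, f@B1, f@B4}
  B3:   IN={a@B2, d@B3, e@B4, f@B1, f@B4}   OUT={a@B2, d@B3, e@B4, f@B1, f@B4}
  B4:   IN={a@B2, a@B5, d@B3, e@B4, f@B1, f@B4}   OUT={a@B2, a@B5, d@B3, e@B4, f@B4}
  B5:   IN={a@B2, a@B5, d@B3, e@B4, f@B4}   OUT={a@B5, d@B3, e@B4, f@B4}
  B6:   IN={a@B5, d@B3, e@B4, f@B4}   OUT={a@B6, b@B6, d@B3, e@B6, f@B4}
  B7:   IN={a@B5, a@B6, b@B6, d@B3, e@B4, e@B6, f@B4}   OUT={a@B5, a@B6, b@B6, d@B7, e@B7, f@B7}
  B8:   IN={a@B5, a@B6, b@B6, d@B7, e@B7, f@B7}   OUT={a@B5, a@B6, b@B8, d@B7, e@B7, f@B7}
  B9:   IN={a@B5, a@B6, b@B8, d@B7, e@B7, f@B7}   OUT={a@B9, b@B8, d@B7, e@B9, f@B9}

Merge at B4: IN[B4] = OUT[B3] ⊔ OUT[B5] = {a@B2, a@B5, d@B3, e@B4, f@B1, f@B4}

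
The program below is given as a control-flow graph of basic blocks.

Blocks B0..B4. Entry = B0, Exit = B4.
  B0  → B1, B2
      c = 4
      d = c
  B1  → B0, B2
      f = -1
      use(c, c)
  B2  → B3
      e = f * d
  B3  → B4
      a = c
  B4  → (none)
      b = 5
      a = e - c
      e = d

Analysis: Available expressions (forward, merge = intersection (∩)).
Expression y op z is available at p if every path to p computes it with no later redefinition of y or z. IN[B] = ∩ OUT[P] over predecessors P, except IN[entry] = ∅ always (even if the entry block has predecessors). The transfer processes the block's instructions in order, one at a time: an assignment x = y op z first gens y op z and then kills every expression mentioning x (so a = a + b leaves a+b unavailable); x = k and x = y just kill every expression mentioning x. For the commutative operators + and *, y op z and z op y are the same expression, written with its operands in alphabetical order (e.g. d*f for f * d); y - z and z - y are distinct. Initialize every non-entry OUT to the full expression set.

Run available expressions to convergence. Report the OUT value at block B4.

Answer: {d*f}

Derivation:
Per-block solution:
  B0: | IN={} | OUT={}
  B1: | IN={} | OUT={}
  B2: | IN={} | OUT={d*f}
  B3: | IN={d*f} | OUT={d*f}
  B4: | IN={d*f} | OUT={d*f}

Merge at B4: IN[B4] = OUT[B3] = {d*f}
Applying B4's transfer function to that IN value gives OUT[B4] (row B4 above).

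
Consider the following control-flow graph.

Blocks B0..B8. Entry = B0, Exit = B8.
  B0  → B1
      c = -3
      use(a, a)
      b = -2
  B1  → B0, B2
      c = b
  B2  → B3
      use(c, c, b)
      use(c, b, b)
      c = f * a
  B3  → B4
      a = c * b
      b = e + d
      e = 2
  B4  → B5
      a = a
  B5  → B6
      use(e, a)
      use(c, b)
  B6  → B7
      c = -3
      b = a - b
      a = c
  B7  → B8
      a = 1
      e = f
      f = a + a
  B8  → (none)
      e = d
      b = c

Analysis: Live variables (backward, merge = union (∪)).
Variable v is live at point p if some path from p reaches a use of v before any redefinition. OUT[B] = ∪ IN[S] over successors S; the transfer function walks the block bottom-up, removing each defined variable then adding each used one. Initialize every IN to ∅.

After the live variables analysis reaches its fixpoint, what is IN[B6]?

Answer: {a, b, d, f}

Derivation:
Per-block solution:
  B0:  IN={a, d, e, f}  OUT={a, b, d, e, f}
  B1:  IN={a, b, d, e, f}  OUT={a, b, c, d, e, f}
  B2:  IN={a, b, c, d, e, f}  OUT={b, c, d, e, f}
  B3:  IN={b, c, d, e, f}  OUT={a, b, c, d, e, f}
  B4:  IN={a, b, c, d, e, f}  OUT={a, b, c, d, e, f}
  B5:  IN={a, b, c, d, e, f}  OUT={a, b, d, f}
  B6:  IN={a, b, d, f}  OUT={c, d, f}
  B7:  IN={c, d, f}  OUT={c, d}
  B8:  IN={c, d}  OUT={}

Merge at B6: OUT[B6] = IN[B7] = {c, d, f}
Applying B6's transfer function to that OUT value gives IN[B6] (row B6 above).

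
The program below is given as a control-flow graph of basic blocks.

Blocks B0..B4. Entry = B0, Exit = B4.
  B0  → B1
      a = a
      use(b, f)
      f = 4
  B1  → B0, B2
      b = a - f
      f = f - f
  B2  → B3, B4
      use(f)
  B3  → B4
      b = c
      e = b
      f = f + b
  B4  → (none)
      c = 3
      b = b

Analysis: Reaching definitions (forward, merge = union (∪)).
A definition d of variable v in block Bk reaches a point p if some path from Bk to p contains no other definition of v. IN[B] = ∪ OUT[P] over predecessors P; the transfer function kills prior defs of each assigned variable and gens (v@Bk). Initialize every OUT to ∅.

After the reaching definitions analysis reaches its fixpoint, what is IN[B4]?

Fixpoint table:
  B0:   IN={a@B0, b@B1, f@B1}   OUT={a@B0, b@B1, f@B0}
  B1:   IN={a@B0, b@B1, f@B0}   OUT={a@B0, b@B1, f@B1}
  B2:   IN={a@B0, b@B1, f@B1}   OUT={a@B0, b@B1, f@B1}
  B3:   IN={a@B0, b@B1, f@B1}   OUT={a@B0, b@B3, e@B3, f@B3}
  B4:   IN={a@B0, b@B1, b@B3, e@B3, f@B1, f@B3}   OUT={a@B0, b@B4, c@B4, e@B3, f@B1, f@B3}

Merge at B4: IN[B4] = OUT[B2] ⊔ OUT[B3] = {a@B0, b@B1, b@B3, e@B3, f@B1, f@B3}

Answer: {a@B0, b@B1, b@B3, e@B3, f@B1, f@B3}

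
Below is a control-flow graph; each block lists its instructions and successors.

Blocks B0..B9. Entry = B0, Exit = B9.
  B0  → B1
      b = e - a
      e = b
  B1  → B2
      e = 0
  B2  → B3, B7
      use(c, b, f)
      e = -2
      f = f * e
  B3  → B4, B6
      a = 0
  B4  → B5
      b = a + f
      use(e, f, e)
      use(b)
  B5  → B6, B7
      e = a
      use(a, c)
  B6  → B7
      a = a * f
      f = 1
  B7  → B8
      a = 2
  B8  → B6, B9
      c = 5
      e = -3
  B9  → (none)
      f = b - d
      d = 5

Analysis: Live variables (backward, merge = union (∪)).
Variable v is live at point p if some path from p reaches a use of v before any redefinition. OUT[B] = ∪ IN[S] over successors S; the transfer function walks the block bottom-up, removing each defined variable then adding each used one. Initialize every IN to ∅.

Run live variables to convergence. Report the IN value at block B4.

Fixpoint table:
  B0:  IN={a, c, d, e, f}  OUT={b, c, d, f}
  B1:  IN={b, c, d, f}  OUT={b, c, d, f}
  B2:  IN={b, c, d, f}  OUT={b, c, d, e, f}
  B3:  IN={b, c, d, e, f}  OUT={a, b, c, d, e, f}
  B4:  IN={a, c, d, e, f}  OUT={a, b, c, d, f}
  B5:  IN={a, b, c, d, f}  OUT={a, b, d, f}
  B6:  IN={a, b, d, f}  OUT={b, d, f}
  B7:  IN={b, d, f}  OUT={a, b, d, f}
  B8:  IN={a, b, d, f}  OUT={a, b, d, f}
  B9:  IN={b, d}  OUT={}

Merge at B4: OUT[B4] = IN[B5] = {a, b, c, d, f}
Applying B4's transfer function to that OUT value gives IN[B4] (row B4 above).

Answer: {a, c, d, e, f}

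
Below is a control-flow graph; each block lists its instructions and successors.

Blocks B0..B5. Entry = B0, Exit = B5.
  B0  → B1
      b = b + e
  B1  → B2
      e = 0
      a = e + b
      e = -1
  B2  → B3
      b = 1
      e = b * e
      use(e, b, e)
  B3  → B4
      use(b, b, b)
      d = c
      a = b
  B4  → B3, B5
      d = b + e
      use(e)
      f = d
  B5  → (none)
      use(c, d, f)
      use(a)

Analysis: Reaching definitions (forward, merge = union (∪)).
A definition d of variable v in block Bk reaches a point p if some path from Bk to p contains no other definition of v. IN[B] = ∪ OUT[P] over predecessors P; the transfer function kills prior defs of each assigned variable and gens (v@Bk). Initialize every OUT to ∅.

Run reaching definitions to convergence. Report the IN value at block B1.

Answer: {b@B0}

Working:
Per-block solution:
  B0:  IN={}  OUT={b@B0}
  B1:  IN={b@B0}  OUT={a@B1, b@B0, e@B1}
  B2:  IN={a@B1, b@B0, e@B1}  OUT={a@B1, b@B2, e@B2}
  B3:  IN={a@B1, a@B3, b@B2, d@B4, e@B2, f@B4}  OUT={a@B3, b@B2, d@B3, e@B2, f@B4}
  B4:  IN={a@B3, b@B2, d@B3, e@B2, f@B4}  OUT={a@B3, b@B2, d@B4, e@B2, f@B4}
  B5:  IN={a@B3, b@B2, d@B4, e@B2, f@B4}  OUT={a@B3, b@B2, d@B4, e@B2, f@B4}

Merge at B1: IN[B1] = OUT[B0] = {b@B0}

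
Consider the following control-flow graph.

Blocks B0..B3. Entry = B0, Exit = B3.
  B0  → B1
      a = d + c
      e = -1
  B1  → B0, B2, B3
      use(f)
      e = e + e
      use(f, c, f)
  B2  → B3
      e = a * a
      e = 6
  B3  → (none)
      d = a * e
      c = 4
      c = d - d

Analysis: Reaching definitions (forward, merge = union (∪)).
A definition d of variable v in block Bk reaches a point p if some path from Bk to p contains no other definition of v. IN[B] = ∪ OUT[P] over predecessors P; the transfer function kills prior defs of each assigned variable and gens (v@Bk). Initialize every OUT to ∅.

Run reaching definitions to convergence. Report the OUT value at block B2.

Per-block solution:
  B0: | IN={a@B0, e@B1} | OUT={a@B0, e@B0}
  B1: | IN={a@B0, e@B0} | OUT={a@B0, e@B1}
  B2: | IN={a@B0, e@B1} | OUT={a@B0, e@B2}
  B3: | IN={a@B0, e@B1, e@B2} | OUT={a@B0, c@B3, d@B3, e@B1, e@B2}

Merge at B2: IN[B2] = OUT[B1] = {a@B0, e@B1}
Applying B2's transfer function to that IN value gives OUT[B2] (row B2 above).

Answer: {a@B0, e@B2}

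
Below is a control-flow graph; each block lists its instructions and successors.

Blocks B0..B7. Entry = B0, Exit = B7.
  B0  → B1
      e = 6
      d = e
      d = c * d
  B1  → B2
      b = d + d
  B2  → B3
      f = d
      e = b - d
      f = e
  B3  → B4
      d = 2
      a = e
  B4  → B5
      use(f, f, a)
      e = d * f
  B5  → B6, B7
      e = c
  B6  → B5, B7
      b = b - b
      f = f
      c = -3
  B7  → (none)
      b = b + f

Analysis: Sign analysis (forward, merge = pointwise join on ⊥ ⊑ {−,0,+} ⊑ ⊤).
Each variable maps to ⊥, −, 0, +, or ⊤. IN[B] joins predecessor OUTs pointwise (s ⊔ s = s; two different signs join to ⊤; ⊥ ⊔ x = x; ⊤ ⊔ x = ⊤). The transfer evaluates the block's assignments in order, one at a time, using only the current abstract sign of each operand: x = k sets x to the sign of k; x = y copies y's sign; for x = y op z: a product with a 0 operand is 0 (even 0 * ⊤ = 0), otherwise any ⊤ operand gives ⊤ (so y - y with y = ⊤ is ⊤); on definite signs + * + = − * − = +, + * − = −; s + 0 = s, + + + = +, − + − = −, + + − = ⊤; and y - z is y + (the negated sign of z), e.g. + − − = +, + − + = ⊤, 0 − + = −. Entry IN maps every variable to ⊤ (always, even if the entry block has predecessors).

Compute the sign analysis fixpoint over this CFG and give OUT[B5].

Answer: {a: ⊤, b: ⊤, c: ⊤, d: +, e: ⊤, f: ⊤}

Working:
Converged values:
  B0:   IN=(all ⊤)   OUT={e:+; rest ⊤}
  B1:   IN={e:+; rest ⊤}   OUT={e:+; rest ⊤}
  B2:   IN={e:+; rest ⊤}   OUT=(all ⊤)
  B3:   IN=(all ⊤)   OUT={d:+; rest ⊤}
  B4:   IN={d:+; rest ⊤}   OUT={d:+; rest ⊤}
  B5:   IN={d:+; rest ⊤}   OUT={d:+; rest ⊤}
  B6:   IN={d:+; rest ⊤}   OUT={c:-, d:+; rest ⊤}
  B7:   IN={d:+; rest ⊤}   OUT={d:+; rest ⊤}

Merge at B5: IN[B5] = OUT[B4] ⊔ OUT[B6] = {a: ⊤, b: ⊤, c: ⊤, d: +, e: ⊤, f: ⊤}
Applying B5's transfer function to that IN value gives OUT[B5] (row B5 above).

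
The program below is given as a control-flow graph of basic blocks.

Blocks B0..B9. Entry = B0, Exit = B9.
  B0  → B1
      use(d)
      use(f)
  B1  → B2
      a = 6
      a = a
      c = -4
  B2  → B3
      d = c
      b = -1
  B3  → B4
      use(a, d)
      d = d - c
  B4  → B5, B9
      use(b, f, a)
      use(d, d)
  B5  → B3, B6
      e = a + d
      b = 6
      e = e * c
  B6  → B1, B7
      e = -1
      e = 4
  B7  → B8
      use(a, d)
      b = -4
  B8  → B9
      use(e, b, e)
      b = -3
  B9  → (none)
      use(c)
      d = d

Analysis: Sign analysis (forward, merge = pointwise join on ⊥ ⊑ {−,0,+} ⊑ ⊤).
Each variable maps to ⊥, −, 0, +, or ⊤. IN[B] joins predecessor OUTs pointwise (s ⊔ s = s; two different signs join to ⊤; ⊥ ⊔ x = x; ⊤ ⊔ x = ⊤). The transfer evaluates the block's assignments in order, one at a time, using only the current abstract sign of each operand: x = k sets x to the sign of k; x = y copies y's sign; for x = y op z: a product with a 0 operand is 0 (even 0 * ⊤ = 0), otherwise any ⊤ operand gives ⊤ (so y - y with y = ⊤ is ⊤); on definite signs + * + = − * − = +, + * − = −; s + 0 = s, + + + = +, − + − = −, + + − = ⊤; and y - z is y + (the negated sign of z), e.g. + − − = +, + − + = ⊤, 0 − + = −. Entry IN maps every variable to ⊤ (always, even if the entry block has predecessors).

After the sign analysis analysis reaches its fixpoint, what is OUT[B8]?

Answer: {a: +, b: -, c: -, d: ⊤, e: +, f: ⊤}

Trace:
Per-block solution:
  B0: | IN=(all ⊤) | OUT=(all ⊤)
  B1: | IN=(all ⊤) | OUT={a:+, c:-; rest ⊤}
  B2: | IN={a:+, c:-; rest ⊤} | OUT={a:+, b:-, c:-, d:-; rest ⊤}
  B3: | IN={a:+, c:-; rest ⊤} | OUT={a:+, c:-; rest ⊤}
  B4: | IN={a:+, c:-; rest ⊤} | OUT={a:+, c:-; rest ⊤}
  B5: | IN={a:+, c:-; rest ⊤} | OUT={a:+, b:+, c:-; rest ⊤}
  B6: | IN={a:+, b:+, c:-; rest ⊤} | OUT={a:+, b:+, c:-, e:+; rest ⊤}
  B7: | IN={a:+, b:+, c:-, e:+; rest ⊤} | OUT={a:+, b:-, c:-, e:+; rest ⊤}
  B8: | IN={a:+, b:-, c:-, e:+; rest ⊤} | OUT={a:+, b:-, c:-, e:+; rest ⊤}
  B9: | IN={a:+, c:-; rest ⊤} | OUT={a:+, c:-; rest ⊤}

Merge at B8: IN[B8] = OUT[B7] = {a: +, b: -, c: -, d: ⊤, e: +, f: ⊤}
Applying B8's transfer function to that IN value gives OUT[B8] (row B8 above).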